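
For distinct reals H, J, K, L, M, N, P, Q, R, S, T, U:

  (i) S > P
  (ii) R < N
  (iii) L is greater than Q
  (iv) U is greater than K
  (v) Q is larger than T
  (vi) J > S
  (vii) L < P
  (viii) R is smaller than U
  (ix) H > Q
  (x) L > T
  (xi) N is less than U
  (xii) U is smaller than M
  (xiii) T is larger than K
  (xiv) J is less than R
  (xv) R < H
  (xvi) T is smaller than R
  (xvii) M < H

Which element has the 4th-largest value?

The consecutive relations fix a unique order: K < T < Q < L < P < S < J < R < N < U < M < H.
The 4th largest is N.

N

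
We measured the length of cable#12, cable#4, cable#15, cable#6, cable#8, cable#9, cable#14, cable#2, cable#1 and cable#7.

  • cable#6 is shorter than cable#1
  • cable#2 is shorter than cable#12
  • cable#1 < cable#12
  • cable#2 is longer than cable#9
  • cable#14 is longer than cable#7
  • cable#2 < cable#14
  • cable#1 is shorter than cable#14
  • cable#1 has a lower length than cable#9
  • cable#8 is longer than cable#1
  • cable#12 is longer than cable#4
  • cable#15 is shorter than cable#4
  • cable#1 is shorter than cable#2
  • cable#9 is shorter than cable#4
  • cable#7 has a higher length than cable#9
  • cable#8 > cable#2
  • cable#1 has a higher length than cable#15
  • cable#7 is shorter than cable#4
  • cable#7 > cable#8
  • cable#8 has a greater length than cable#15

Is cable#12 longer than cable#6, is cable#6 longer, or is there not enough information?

Link the given pairs in sequence: cable#6 < cable#1; cable#1 < cable#9; cable#9 < cable#2; cable#2 < cable#8; cable#8 < cable#7; cable#7 < cable#4; cable#4 < cable#12.
Together: cable#6 < cable#1 < cable#9 < cable#2 < cable#8 < cable#7 < cable#4 < cable#12.
So cable#12 is longer.

cable#12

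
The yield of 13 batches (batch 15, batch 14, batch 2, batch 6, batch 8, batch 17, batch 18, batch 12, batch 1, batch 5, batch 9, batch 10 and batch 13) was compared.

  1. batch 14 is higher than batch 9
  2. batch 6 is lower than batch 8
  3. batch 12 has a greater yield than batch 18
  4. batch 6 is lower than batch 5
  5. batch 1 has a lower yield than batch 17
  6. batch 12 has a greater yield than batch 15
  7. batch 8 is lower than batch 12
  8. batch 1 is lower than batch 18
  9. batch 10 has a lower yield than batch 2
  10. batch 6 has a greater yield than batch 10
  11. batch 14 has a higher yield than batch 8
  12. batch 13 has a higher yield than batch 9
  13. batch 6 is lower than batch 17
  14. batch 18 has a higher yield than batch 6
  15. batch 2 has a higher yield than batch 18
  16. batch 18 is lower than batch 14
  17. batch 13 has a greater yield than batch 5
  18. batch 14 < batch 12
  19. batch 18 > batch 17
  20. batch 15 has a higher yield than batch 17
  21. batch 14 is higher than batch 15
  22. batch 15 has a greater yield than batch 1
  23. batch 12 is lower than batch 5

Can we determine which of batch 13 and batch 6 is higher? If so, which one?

batch 13

batch 6 < batch 17 and batch 17 < batch 18 give batch 6 < batch 18.
Then batch 18 < batch 14 extends the chain to batch 14.
With batch 14 < batch 12: batch 6 < batch 17 < batch 18 < batch 14 < batch 12.
Then batch 12 < batch 5 extends the chain to batch 5.
With batch 5 < batch 13: batch 6 < batch 17 < batch 18 < batch 14 < batch 12 < batch 5 < batch 13.
So batch 13 is higher.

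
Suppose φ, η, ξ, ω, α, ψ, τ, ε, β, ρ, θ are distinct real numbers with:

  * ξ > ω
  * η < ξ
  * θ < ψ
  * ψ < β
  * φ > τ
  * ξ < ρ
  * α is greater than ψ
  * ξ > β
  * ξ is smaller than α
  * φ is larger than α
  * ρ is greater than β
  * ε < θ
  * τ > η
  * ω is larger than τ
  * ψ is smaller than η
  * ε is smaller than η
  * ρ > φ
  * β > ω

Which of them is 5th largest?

β

Piecing the relations together gives one ordering: ε < θ < ψ < η < τ < ω < β < ξ < α < φ < ρ.
Counting 5 from the largest end gives β.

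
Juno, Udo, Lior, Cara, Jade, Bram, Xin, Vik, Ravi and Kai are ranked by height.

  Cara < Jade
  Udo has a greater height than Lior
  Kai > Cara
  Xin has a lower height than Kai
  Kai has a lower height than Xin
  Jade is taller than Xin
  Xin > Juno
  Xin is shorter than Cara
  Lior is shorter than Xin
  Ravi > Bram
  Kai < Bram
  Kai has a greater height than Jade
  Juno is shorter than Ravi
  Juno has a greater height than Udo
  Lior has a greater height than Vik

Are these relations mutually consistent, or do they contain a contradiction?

inconsistent

We have Kai < Xin stated directly, yet also Xin < Cara < Jade < Kai by chaining the others — so Xin < Kai. Contradiction.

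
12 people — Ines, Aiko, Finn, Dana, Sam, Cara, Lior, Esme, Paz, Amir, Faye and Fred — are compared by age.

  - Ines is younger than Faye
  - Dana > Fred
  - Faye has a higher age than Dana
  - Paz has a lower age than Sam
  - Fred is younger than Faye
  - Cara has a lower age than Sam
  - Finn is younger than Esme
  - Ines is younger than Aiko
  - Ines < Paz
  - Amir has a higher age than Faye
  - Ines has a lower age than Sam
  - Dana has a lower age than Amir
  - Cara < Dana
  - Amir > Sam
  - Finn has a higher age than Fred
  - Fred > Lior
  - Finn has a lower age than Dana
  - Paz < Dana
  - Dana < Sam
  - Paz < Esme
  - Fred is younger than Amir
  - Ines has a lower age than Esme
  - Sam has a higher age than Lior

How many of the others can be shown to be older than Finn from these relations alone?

The elements the relations force above Finn are Esme, Dana, Sam, Faye, Amir — no chain reaches any other.
That is 5.

5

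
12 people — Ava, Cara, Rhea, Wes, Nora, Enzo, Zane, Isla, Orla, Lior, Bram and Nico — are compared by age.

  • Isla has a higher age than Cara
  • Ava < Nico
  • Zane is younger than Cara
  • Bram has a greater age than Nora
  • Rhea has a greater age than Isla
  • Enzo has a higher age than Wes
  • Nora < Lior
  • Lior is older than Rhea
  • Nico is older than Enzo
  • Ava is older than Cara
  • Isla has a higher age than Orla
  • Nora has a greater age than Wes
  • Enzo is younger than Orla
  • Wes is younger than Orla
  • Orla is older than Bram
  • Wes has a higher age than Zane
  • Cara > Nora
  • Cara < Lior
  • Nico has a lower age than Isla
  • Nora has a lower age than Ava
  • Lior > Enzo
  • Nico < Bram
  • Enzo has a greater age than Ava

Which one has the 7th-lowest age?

The consecutive relations fix a unique order: Zane < Wes < Nora < Cara < Ava < Enzo < Nico < Bram < Orla < Isla < Rhea < Lior.
The 7th smallest is Nico.

Nico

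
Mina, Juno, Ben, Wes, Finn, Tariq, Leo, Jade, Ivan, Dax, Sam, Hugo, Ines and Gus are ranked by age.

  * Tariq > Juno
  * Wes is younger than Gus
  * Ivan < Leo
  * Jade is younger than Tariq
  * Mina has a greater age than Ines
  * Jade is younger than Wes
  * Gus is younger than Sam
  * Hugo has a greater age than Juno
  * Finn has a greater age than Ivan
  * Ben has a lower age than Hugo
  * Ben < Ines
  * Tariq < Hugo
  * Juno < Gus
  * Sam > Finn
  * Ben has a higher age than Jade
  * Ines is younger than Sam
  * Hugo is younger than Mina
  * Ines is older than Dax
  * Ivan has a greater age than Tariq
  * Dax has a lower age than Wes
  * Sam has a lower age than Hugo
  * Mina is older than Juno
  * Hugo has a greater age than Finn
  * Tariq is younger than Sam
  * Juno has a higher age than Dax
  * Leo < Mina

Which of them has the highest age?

Mina

Jade is not greatest since Jade < Wes; Ben is not greatest since Ben < Hugo; Dax is not greatest since Dax < Wes; Juno is not greatest since Juno < Mina; Ines is not greatest since Ines < Sam; Wes is not greatest since Wes < Gus; Tariq is not greatest since Tariq < Hugo; Ivan is not greatest since Ivan < Finn; Gus is not greatest since Gus < Sam; Finn is not greatest since Finn < Sam; Sam is not greatest since Sam < Hugo; Leo is not greatest since Leo < Mina; Hugo is not greatest since Hugo < Mina.
Only Mina has nothing above it, so Mina is the highest age.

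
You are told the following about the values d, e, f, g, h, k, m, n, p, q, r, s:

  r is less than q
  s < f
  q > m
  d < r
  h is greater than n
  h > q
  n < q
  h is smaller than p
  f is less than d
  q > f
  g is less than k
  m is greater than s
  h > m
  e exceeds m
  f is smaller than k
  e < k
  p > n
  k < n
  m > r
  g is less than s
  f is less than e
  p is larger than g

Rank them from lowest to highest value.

g < s < f < d < r < m < e < k < n < q < h < p

The consecutive links are each given: g < s; s < f; f < d; d < r; r < m; m < e; e < k; k < n; n < q; q < h; h < p.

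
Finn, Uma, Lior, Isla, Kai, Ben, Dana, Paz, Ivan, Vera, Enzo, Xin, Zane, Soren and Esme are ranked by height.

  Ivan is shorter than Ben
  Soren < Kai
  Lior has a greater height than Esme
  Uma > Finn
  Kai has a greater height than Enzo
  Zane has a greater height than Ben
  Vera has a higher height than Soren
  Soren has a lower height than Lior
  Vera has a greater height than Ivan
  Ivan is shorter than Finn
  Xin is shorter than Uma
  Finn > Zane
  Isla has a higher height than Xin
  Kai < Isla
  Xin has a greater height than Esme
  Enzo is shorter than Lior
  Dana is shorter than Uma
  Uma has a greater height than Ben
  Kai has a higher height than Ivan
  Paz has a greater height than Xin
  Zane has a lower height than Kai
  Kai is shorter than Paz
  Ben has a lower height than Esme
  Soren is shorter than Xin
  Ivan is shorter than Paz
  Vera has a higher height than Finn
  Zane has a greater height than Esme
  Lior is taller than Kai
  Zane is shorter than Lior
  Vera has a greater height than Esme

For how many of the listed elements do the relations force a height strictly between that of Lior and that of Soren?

1

The relations place Soren below Lior. An element lies strictly between them when it is forced above Soren and also forced below Lior.
Above Soren: {Xin, Kai, Paz, Vera, Isla, Uma}. Below Lior: {Ivan, Ben, Enzo, Esme, Zane, Kai}.
Intersection: {Kai} — 1.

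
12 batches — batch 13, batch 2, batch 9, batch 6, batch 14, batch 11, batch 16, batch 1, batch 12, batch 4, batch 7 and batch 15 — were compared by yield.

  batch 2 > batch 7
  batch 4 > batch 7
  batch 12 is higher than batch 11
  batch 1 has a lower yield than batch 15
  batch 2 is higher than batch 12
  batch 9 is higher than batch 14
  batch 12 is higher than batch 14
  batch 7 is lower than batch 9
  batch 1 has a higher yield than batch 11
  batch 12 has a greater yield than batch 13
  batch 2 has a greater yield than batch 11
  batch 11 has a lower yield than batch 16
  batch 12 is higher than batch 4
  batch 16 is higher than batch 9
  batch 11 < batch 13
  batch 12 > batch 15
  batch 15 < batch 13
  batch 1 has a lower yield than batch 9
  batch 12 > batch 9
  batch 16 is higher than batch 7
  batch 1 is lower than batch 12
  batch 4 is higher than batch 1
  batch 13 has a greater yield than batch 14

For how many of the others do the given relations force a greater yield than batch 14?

5

Directly above batch 14: batch 9, batch 13, batch 12.
One step further: batch 16, batch 2 (5 so far).
No other element is forced above batch 14 by the given relations, so the count is 5.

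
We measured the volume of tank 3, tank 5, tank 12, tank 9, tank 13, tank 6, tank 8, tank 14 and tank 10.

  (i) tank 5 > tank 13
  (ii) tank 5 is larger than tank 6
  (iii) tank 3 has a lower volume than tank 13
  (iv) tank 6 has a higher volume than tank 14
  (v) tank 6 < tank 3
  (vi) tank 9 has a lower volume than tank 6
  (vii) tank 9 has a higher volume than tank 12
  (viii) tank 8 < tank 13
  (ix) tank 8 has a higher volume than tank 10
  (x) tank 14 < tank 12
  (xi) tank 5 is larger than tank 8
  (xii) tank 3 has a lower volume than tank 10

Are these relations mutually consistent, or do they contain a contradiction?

consistent

The single ordering tank 14 < tank 12 < tank 9 < tank 6 < tank 3 < tank 10 < tank 8 < tank 13 < tank 5 satisfies every listed relation, so no contradiction arises.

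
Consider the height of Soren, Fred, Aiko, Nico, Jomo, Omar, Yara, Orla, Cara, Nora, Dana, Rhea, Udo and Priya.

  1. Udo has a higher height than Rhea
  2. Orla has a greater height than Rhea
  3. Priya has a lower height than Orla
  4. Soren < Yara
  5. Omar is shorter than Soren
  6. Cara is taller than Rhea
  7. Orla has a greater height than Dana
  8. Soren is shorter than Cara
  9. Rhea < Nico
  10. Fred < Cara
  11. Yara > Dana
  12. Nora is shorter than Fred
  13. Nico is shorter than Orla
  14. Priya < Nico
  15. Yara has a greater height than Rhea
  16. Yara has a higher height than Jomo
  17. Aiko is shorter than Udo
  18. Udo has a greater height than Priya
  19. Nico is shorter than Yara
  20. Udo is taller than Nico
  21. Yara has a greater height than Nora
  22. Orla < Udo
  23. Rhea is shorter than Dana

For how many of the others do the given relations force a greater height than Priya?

4

The elements the relations force above Priya are Nico, Orla, Udo, Yara — no chain reaches any other.
That is 4.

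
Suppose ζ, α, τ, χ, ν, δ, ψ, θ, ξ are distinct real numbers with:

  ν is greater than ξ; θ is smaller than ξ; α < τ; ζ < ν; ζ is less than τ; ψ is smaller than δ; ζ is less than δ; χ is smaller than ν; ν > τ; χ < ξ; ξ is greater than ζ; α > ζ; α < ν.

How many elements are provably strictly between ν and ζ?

The relations place ζ below ν. An element lies strictly between them when it is forced above ζ and also forced below ν.
Above ζ: {δ, α, ξ, τ}. Below ν: {θ, α, χ, ξ, τ}.
Intersection: {α, ξ, τ} — 3.

3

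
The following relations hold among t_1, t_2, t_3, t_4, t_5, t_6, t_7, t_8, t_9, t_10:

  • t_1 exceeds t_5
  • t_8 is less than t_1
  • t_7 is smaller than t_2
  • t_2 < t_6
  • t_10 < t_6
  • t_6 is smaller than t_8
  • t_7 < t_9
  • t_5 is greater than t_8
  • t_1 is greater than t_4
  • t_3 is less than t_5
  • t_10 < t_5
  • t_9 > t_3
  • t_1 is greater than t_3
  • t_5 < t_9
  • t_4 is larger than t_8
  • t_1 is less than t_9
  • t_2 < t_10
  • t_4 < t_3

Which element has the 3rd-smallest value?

Piecing the relations together gives one ordering: t_7 < t_2 < t_10 < t_6 < t_8 < t_4 < t_3 < t_5 < t_1 < t_9.
Counting 3 from the smallest end gives t_10.

t_10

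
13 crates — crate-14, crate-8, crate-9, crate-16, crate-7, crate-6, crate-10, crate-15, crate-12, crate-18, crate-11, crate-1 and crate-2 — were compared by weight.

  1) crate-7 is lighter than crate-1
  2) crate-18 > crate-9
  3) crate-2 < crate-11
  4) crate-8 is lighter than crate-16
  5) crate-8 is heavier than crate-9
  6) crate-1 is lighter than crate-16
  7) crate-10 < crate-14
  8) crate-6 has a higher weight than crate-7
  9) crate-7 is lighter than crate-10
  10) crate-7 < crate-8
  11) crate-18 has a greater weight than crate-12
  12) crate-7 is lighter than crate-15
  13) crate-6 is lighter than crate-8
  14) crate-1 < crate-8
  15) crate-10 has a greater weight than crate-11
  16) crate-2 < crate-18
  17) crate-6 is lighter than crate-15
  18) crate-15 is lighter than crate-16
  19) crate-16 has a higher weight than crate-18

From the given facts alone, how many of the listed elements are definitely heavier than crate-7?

Directly above crate-7: crate-6, crate-1, crate-15, crate-8, crate-10.
One step further: crate-14, crate-16 (7 so far).
Nothing else is reachable above crate-7; 7 in all.

7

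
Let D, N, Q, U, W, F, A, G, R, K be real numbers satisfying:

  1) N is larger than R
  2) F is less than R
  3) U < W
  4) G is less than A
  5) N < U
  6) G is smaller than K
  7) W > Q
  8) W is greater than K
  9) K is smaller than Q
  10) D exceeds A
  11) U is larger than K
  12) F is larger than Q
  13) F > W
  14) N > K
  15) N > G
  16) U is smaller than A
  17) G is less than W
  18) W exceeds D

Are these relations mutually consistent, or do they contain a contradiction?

inconsistent

We have W < F stated directly, yet also F < R < N < U < A < D < W by chaining the others — so F < W. Contradiction.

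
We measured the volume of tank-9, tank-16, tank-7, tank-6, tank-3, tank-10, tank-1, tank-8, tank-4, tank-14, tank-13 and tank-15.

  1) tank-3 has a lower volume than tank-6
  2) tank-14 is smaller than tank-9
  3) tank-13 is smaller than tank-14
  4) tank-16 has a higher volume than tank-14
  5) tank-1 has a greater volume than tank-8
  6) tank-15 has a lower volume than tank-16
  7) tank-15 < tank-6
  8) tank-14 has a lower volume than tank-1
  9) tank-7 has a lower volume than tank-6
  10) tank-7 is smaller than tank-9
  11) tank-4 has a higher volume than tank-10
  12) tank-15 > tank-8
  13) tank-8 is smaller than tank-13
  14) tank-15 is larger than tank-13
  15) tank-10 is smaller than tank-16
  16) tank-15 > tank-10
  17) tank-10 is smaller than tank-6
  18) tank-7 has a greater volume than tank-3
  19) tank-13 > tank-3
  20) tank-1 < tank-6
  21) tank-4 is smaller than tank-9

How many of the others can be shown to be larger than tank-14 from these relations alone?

4

The elements the relations force above tank-14 are tank-1, tank-9, tank-16, tank-6 — no chain reaches any other.
That is 4.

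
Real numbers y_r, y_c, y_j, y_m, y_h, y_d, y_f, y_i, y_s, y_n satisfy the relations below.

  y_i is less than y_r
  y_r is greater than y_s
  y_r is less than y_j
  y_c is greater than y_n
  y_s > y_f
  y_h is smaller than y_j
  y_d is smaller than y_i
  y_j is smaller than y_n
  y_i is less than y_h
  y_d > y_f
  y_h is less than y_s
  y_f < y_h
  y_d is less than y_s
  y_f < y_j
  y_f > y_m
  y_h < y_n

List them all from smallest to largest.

y_m < y_f < y_d < y_i < y_h < y_s < y_r < y_j < y_n < y_c

The consecutive links are each given: y_m < y_f; y_f < y_d; y_d < y_i; y_i < y_h; y_h < y_s; y_s < y_r; y_r < y_j; y_j < y_n; y_n < y_c.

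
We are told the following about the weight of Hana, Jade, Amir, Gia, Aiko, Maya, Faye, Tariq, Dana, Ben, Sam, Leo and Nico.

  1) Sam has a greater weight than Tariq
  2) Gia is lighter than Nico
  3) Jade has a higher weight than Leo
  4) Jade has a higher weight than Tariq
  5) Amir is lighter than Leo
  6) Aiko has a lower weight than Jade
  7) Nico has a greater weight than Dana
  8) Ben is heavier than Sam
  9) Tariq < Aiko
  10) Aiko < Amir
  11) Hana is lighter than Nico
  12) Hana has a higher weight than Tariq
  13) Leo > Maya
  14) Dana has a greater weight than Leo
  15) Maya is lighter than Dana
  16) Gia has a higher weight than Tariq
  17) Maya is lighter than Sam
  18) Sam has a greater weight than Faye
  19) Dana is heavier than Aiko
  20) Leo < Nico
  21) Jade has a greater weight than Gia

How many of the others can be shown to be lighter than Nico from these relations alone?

From Nico the given relations immediately reach Leo, Gia, Hana, Dana.
From those, Tariq, Maya, Aiko, Amir — 8 in total.
No other element is forced below Nico by the given relations, so the count is 8.

8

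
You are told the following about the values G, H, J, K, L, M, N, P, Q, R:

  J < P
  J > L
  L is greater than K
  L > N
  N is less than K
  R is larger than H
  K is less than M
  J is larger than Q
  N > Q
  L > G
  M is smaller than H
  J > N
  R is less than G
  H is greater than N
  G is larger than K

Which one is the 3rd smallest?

K

Chaining the given pairs: Q < N < K < M < H < R < G < L < J < P.
The 3rd smallest is K.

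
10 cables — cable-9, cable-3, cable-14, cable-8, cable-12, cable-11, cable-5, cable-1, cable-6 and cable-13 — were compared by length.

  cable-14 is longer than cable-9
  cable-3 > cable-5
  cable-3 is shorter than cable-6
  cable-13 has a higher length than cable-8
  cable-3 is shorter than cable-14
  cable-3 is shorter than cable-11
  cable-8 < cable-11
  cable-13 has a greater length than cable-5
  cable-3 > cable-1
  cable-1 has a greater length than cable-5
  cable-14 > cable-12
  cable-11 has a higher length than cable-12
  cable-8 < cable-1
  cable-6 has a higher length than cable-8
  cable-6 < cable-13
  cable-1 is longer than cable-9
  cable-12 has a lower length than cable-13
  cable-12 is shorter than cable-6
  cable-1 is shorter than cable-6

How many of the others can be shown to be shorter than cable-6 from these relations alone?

6

Directly below cable-6: cable-12, cable-8, cable-1, cable-3.
One step further: cable-9, cable-5 (6 so far).
Nothing else is reachable below cable-6; 6 in all.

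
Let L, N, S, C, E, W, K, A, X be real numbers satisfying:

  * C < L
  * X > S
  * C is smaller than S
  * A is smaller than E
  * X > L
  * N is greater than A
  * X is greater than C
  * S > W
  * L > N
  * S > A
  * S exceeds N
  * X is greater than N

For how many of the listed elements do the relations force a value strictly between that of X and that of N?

The relations place N below X. An element lies strictly between them when it is forced above N and also forced below X.
Above N: {S, L}. Below X: {A, W, C, S, L}.
Intersection: {S, L} — 2.

2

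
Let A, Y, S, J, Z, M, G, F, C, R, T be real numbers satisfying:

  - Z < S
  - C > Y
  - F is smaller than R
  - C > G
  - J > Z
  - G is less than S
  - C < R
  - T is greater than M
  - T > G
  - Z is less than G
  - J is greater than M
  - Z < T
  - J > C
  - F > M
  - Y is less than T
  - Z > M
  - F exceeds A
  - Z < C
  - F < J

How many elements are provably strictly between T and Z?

Chaining upward from Z reaches: G, C, R, S, J.
Chaining downward from T reaches: M, Y, G.
Strictly between Z and T are those in both lists: G — 1 element.

1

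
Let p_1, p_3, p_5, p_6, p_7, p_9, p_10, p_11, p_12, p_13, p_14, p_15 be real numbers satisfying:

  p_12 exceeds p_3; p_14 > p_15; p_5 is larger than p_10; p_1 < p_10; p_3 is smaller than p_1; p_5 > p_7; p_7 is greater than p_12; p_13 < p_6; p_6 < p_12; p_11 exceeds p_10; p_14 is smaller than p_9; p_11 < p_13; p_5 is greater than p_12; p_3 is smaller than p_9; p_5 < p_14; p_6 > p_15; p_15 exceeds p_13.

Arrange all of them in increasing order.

Each adjacent pair is fixed by a given relation: p_3 < p_1; p_1 < p_10; p_10 < p_11; p_11 < p_13; p_13 < p_15; p_15 < p_6; p_6 < p_12; p_12 < p_7; p_7 < p_5; p_5 < p_14; p_14 < p_9. Chaining them end to end gives the full order.

p_3 < p_1 < p_10 < p_11 < p_13 < p_15 < p_6 < p_12 < p_7 < p_5 < p_14 < p_9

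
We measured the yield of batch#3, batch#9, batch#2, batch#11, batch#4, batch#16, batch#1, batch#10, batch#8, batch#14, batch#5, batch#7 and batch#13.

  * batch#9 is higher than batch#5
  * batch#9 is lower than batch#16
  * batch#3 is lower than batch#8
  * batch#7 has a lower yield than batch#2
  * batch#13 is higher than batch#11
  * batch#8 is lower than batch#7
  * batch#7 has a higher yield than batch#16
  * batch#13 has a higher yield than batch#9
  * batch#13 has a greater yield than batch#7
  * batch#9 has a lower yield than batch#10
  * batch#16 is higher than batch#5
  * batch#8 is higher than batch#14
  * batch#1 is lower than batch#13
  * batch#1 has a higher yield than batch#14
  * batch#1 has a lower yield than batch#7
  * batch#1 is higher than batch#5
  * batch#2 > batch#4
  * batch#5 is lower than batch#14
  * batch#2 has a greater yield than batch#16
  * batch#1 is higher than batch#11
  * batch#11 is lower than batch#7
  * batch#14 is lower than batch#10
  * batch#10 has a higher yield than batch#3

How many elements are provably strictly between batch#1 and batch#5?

The relations place batch#5 below batch#1. An element lies strictly between them when it is forced above batch#5 and also forced below batch#1.
Above batch#5: {batch#9, batch#14, batch#8, batch#16, batch#7, batch#10, batch#2, batch#13}. Below batch#1: {batch#11, batch#14}.
Intersection: {batch#14} — 1.

1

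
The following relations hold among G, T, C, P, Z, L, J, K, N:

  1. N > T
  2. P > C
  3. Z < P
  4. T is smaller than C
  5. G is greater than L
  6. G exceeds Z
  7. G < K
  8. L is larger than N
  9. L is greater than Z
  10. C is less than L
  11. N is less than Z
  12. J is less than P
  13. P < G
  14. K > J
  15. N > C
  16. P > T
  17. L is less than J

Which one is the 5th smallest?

The consecutive relations fix a unique order: T < C < N < Z < L < J < P < G < K.
The 5th smallest is L.

L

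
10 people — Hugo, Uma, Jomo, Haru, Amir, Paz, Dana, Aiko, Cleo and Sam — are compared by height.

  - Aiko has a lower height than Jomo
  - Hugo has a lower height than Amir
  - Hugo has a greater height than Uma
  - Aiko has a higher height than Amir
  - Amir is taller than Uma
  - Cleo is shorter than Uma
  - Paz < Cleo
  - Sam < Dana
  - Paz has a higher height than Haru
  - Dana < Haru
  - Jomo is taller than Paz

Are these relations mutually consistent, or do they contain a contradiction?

Every relation is compatible with Sam < Dana < Haru < Paz < Cleo < Uma < Hugo < Amir < Aiko < Jomo; the set is consistent.

consistent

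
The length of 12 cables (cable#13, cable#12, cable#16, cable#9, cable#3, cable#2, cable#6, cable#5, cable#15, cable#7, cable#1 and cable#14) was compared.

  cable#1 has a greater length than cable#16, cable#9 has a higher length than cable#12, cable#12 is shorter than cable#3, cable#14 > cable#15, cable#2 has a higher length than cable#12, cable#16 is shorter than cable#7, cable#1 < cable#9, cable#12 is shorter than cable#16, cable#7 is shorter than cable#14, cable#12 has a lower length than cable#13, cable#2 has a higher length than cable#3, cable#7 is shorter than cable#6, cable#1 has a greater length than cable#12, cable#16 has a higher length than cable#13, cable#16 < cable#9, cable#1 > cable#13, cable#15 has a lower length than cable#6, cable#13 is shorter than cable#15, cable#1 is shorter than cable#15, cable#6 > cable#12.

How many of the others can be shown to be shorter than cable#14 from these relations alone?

6

The elements the relations force below cable#14 are cable#12, cable#13, cable#16, cable#1, cable#15, cable#7 — no chain reaches any other.
That is 6.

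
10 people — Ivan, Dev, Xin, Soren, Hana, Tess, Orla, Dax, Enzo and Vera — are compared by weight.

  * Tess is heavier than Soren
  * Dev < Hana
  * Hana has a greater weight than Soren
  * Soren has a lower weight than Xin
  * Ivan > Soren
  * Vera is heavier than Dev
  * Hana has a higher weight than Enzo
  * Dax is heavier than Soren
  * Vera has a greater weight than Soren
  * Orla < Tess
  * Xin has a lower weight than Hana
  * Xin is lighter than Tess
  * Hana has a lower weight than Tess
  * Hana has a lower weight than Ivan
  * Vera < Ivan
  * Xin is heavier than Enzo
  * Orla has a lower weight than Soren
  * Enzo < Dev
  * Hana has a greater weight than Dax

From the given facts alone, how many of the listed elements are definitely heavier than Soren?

The elements the relations force above Soren are Vera, Dax, Xin, Hana, Tess, Ivan — no chain reaches any other.
That is 6.

6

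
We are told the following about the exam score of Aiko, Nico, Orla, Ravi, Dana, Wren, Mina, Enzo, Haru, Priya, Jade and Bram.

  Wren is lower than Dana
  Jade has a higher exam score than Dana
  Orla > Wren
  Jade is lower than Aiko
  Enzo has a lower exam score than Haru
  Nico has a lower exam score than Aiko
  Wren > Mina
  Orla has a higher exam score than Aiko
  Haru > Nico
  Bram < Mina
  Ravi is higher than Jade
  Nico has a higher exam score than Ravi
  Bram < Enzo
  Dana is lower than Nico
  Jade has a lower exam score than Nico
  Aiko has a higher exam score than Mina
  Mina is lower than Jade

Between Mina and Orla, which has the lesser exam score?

Mina

Following the relations from Mina: Mina < Wren < Dana < Jade < Ravi < Nico < Aiko < Orla.
So Mina < Orla; Mina is the lower of the two.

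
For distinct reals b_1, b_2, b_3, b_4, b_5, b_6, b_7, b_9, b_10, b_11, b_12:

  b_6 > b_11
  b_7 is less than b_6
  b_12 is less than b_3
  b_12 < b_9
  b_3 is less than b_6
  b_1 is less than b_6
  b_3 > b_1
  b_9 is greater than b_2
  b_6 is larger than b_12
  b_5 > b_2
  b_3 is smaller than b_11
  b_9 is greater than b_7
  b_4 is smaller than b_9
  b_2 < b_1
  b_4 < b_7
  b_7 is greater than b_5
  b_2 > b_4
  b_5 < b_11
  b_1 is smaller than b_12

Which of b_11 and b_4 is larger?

b_11

The relevant relations are b_4 < b_2; b_2 < b_1; b_1 < b_12; b_12 < b_3; b_3 < b_11.
Together: b_4 < b_2 < b_1 < b_12 < b_3 < b_11.
So b_4 < b_11; b_11 is the larger of the two.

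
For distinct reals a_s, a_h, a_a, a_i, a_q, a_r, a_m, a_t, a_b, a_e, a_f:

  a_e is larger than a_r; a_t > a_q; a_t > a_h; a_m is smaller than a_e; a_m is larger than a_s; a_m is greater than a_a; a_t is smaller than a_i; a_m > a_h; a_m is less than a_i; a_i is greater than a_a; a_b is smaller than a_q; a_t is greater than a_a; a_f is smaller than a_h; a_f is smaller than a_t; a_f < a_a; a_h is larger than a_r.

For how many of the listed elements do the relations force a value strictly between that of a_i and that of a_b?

Chaining upward from a_b reaches: a_q, a_t.
Chaining downward from a_i reaches: a_s, a_r, a_f, a_h, a_q, a_a, a_m, a_t.
Strictly between a_b and a_i are those in both lists: a_q, a_t — 2 elements.

2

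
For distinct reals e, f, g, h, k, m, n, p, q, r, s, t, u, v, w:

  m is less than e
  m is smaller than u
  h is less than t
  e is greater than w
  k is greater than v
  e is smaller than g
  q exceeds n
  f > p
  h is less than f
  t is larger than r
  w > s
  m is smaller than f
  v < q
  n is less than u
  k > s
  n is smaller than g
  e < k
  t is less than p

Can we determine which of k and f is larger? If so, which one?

Following every chain through k: below k we get v, s, w, m, e.
f is not reached, and no chain runs the other way from f to k.
So the given relations leave the order of k and f undetermined.

undetermined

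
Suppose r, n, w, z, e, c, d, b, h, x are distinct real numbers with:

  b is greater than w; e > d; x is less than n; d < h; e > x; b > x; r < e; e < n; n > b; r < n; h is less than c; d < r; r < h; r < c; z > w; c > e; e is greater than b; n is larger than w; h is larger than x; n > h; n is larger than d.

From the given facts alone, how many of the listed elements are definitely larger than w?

5

From w the given relations immediately reach b, n, z.
From those, e — 4 in total.
From those, c — 5 in total.
Nothing else is reachable above w; 5 in all.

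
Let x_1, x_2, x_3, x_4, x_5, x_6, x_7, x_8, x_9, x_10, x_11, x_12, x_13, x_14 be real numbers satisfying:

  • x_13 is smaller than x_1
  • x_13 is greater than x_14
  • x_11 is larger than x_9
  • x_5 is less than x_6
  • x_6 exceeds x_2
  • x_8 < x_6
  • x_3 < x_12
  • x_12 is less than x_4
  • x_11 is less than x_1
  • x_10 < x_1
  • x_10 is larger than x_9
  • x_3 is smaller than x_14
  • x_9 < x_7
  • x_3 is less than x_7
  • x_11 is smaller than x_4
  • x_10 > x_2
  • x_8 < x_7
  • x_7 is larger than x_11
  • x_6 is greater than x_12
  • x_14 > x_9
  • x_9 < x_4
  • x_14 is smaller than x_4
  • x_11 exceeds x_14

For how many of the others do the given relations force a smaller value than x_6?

Directly below x_6: x_2, x_5, x_12, x_8.
One step further: x_3 (5 so far).
No other element is forced below x_6 by the given relations, so the count is 5.

5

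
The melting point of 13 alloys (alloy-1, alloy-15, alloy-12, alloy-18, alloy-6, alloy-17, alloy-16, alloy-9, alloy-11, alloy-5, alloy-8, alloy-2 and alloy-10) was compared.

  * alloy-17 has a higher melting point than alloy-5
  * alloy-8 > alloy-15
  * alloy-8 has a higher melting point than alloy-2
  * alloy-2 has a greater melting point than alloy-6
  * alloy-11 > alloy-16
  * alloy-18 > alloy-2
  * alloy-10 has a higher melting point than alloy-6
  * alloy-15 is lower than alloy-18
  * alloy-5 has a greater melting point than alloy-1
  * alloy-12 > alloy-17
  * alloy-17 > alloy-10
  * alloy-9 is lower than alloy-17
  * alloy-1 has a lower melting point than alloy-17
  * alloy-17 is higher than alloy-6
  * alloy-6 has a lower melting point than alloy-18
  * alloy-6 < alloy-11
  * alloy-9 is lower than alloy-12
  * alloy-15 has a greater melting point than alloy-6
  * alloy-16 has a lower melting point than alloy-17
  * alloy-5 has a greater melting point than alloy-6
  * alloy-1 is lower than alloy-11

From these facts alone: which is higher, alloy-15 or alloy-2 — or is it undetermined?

undetermined

Following every chain through alloy-2: above alloy-2 we get alloy-8, alloy-18; below alloy-2 we get alloy-6.
alloy-15 is not reached, and no chain runs the other way from alloy-15 to alloy-2.
So the given relations leave the order of alloy-2 and alloy-15 undetermined.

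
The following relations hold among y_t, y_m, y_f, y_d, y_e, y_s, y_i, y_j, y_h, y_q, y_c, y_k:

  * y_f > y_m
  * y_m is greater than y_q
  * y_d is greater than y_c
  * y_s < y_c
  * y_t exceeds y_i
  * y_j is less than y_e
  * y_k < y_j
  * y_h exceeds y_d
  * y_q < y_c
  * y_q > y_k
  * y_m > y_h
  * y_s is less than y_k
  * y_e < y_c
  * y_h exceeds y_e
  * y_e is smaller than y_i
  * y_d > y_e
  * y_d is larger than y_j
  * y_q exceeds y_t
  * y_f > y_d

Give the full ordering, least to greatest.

Each adjacent pair is fixed by a given relation: y_s < y_k; y_k < y_j; y_j < y_e; y_e < y_i; y_i < y_t; y_t < y_q; y_q < y_c; y_c < y_d; y_d < y_h; y_h < y_m; y_m < y_f. Chaining them end to end gives the full order.

y_s < y_k < y_j < y_e < y_i < y_t < y_q < y_c < y_d < y_h < y_m < y_f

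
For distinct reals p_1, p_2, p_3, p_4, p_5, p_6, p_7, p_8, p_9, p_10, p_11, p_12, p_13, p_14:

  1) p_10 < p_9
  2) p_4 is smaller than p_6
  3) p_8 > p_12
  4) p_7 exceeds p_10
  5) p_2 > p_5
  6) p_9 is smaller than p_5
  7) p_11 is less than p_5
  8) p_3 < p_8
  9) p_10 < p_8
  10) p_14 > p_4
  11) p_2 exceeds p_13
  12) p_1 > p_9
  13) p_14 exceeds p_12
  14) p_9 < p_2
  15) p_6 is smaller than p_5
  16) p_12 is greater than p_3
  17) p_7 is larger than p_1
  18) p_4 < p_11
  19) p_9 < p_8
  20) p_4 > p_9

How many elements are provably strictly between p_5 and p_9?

The relations place p_9 below p_5. An element lies strictly between them when it is forced above p_9 and also forced below p_5.
Above p_9: {p_4, p_11, p_6, p_14, p_1, p_8, p_2, p_7}. Below p_5: {p_10, p_4, p_11, p_6}.
Intersection: {p_4, p_11, p_6} — 3.

3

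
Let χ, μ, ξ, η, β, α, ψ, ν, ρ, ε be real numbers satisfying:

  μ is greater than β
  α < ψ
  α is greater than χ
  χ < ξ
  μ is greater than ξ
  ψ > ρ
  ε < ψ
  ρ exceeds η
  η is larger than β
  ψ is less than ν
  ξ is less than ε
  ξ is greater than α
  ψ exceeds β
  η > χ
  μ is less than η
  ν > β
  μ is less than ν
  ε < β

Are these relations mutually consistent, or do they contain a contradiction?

consistent

Every relation is compatible with χ < α < ξ < ε < β < μ < η < ρ < ψ < ν; the set is consistent.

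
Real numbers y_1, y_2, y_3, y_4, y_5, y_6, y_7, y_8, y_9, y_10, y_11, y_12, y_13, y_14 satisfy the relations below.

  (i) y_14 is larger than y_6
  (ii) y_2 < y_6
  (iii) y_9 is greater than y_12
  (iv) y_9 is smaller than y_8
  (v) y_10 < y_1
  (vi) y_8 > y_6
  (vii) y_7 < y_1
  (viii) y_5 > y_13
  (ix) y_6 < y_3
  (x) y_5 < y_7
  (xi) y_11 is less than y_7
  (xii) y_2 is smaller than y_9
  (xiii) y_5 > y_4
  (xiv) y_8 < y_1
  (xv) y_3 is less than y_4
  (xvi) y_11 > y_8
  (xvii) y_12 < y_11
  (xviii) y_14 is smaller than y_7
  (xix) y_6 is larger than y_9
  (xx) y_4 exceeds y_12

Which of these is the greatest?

y_1

Chaining downward from y_1: directly below it, y_10, y_8, y_7; then y_9, y_6, y_11, y_14, y_5; then y_12, y_2, y_13, y_4; then y_3.
That covers every other element, and nothing is given above y_1, so y_1 is the greatest.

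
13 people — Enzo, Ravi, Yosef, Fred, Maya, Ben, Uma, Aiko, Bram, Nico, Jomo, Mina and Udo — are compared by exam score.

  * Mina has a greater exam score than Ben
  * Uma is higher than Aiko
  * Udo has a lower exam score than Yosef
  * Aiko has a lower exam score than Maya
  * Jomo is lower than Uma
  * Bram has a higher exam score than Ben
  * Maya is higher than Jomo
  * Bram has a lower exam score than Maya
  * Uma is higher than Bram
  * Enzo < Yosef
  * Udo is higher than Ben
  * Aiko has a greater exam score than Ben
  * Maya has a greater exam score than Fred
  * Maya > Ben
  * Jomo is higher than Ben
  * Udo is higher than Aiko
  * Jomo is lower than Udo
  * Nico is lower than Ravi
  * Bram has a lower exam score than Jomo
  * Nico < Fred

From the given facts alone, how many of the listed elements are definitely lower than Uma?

From Uma the given relations immediately reach Bram, Aiko, Jomo.
From those, Ben — 4 in total.
No other element is forced below Uma by the given relations, so the count is 4.

4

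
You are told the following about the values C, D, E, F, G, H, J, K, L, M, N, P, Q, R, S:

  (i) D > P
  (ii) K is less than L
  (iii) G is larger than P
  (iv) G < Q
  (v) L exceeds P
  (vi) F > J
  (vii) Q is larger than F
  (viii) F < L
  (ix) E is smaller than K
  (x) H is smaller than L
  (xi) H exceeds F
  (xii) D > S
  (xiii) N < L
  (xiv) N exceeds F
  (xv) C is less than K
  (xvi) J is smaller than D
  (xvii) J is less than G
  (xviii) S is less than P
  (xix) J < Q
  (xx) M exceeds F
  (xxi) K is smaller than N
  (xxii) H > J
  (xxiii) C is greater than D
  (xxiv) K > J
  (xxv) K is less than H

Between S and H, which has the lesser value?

Link the given pairs in sequence: S < P; P < D; D < C; C < K; K < H.
Together: S < P < D < C < K < H.
So S < H; S is the smaller of the two.

S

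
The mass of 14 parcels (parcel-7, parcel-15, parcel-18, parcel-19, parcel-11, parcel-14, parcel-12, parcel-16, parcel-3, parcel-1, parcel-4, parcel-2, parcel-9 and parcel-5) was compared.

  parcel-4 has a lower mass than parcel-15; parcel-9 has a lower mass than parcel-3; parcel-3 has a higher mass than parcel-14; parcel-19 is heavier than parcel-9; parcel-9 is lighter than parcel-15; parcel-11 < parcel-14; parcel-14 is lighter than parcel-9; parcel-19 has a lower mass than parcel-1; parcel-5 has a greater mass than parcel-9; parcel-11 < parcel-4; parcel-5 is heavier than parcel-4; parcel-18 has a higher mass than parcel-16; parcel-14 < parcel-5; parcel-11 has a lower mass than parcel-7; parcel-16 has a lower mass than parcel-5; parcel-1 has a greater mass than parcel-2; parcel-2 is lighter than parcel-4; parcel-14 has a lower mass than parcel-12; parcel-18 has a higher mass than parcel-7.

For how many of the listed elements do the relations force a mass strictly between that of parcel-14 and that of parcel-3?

Chaining upward from parcel-14 reaches: parcel-9, parcel-12, parcel-5, parcel-19, parcel-1, parcel-15.
Chaining downward from parcel-3 reaches: parcel-11, parcel-9.
Strictly between parcel-14 and parcel-3 are those in both lists: parcel-9 — 1 element.

1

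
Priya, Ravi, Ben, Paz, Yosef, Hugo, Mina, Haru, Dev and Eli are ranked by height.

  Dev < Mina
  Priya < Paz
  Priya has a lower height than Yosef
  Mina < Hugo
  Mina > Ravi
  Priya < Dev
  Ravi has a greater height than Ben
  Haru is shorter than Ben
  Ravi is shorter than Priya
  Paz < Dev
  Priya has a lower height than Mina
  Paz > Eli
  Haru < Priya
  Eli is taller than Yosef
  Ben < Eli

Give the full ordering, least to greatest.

The consecutive links are each given: Haru < Ben; Ben < Ravi; Ravi < Priya; Priya < Yosef; Yosef < Eli; Eli < Paz; Paz < Dev; Dev < Mina; Mina < Hugo.

Haru < Ben < Ravi < Priya < Yosef < Eli < Paz < Dev < Mina < Hugo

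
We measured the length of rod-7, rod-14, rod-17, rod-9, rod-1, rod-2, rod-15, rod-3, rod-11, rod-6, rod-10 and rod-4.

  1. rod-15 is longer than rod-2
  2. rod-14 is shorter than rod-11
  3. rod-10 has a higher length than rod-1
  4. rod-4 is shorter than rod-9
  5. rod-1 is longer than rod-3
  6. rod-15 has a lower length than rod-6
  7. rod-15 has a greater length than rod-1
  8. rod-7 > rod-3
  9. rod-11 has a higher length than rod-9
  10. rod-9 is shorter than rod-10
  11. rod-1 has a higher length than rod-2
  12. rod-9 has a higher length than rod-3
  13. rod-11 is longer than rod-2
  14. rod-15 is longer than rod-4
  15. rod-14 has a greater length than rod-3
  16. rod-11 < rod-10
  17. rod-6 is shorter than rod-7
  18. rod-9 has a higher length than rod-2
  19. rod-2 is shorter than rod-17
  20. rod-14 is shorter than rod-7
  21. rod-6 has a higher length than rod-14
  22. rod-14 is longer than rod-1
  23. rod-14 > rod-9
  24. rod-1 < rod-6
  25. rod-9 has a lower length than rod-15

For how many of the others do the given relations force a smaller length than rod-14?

From rod-14 the given relations immediately reach rod-3, rod-1, rod-9.
From those, rod-4, rod-2 — 5 in total.
Nothing else is reachable below rod-14; 5 in all.

5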